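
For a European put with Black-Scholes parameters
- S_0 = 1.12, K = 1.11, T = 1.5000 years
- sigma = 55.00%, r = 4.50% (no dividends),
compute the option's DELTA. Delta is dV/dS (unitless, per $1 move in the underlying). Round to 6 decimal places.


Answer: Delta = -0.326238

Derivation:
d1 = 0.4503255807; d2 = -0.2232840986
phi(d1) = 0.3604741259; exp(-qT) = 1.0000000000; exp(-rT) = 0.9347277206
N(-d1) = 0.3262378483
Delta = -exp(-qT) * N(-d1) = -1.0000000000 * 0.3262378483 = -0.326238


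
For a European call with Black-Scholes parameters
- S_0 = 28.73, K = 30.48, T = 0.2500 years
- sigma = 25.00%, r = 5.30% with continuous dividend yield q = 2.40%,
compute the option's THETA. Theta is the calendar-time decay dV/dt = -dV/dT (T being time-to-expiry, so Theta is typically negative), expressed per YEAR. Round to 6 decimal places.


Answer: Theta = -2.932941

Derivation:
d1 = -0.3525308626; d2 = -0.4775308626
phi(d1) = 0.3749069048; exp(-qT) = 0.9940179641; exp(-rT) = 0.9868373948
Theta = -S*exp(-qT)*phi(d1)*sigma/(2*sqrt(T)) - r*K*exp(-rT)*N(d2) + q*S*exp(-qT)*N(d1)
N(d1) = 0.3622200886; N(d2) = 0.3164920747; sqrt(T) = 0.5000000000
Term 1 = -28.7300 * 0.9940179641 * 0.3749069048 * 0.2500 / (2 * 0.5000000000) = -2.6766606038
Term 2 = -0.0530 * 30.4800 * 0.9868373948 * 0.3164920747 = -0.5045442599
Term 3 = 0.0240 * 28.7300 * 0.9940179641 * 0.3622200886 = 0.2482639342
Theta = -2.6766606038 + (-0.5045442599) + (0.2482639342) = -2.932941


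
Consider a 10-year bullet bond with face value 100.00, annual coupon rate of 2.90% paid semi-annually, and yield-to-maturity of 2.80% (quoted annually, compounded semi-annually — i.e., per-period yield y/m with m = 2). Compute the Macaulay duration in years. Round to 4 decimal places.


Answer: Macaulay duration = 8.7585 years

Derivation:
Coupon per period c = face * coupon_rate / m = 1.450000
Periods per year m = 2; per-period yield y/m = 0.014000
Number of cashflows N = 20
Cashflows (t years, CF_t, discount factor 1/(1+y/m)^(m*t), PV):
  t = 0.5000: CF_t = 1.450000, DF = 0.986193, PV = 1.429980
  t = 1.0000: CF_t = 1.450000, DF = 0.972577, PV = 1.410237
  t = 1.5000: CF_t = 1.450000, DF = 0.959149, PV = 1.390766
  t = 2.0000: CF_t = 1.450000, DF = 0.945906, PV = 1.371564
  t = 2.5000: CF_t = 1.450000, DF = 0.932847, PV = 1.352628
  t = 3.0000: CF_t = 1.450000, DF = 0.919967, PV = 1.333952
  t = 3.5000: CF_t = 1.450000, DF = 0.907265, PV = 1.315535
  t = 4.0000: CF_t = 1.450000, DF = 0.894739, PV = 1.297372
  t = 4.5000: CF_t = 1.450000, DF = 0.882386, PV = 1.279459
  t = 5.0000: CF_t = 1.450000, DF = 0.870203, PV = 1.261794
  t = 5.5000: CF_t = 1.450000, DF = 0.858188, PV = 1.244373
  t = 6.0000: CF_t = 1.450000, DF = 0.846339, PV = 1.227192
  t = 6.5000: CF_t = 1.450000, DF = 0.834654, PV = 1.210249
  t = 7.0000: CF_t = 1.450000, DF = 0.823130, PV = 1.193539
  t = 7.5000: CF_t = 1.450000, DF = 0.811766, PV = 1.177060
  t = 8.0000: CF_t = 1.450000, DF = 0.800558, PV = 1.160809
  t = 8.5000: CF_t = 1.450000, DF = 0.789505, PV = 1.144782
  t = 9.0000: CF_t = 1.450000, DF = 0.778604, PV = 1.128976
  t = 9.5000: CF_t = 1.450000, DF = 0.767854, PV = 1.113389
  t = 10.0000: CF_t = 101.450000, DF = 0.757253, PV = 76.823299
Price P = sum_t PV_t = 100.866954
Macaulay numerator sum_t t * PV_t:
  t * PV_t at t = 0.5000: 0.714990
  t * PV_t at t = 1.0000: 1.410237
  t * PV_t at t = 1.5000: 2.086149
  t * PV_t at t = 2.0000: 2.743129
  t * PV_t at t = 2.5000: 3.381569
  t * PV_t at t = 3.0000: 4.001857
  t * PV_t at t = 3.5000: 4.604372
  t * PV_t at t = 4.0000: 5.189486
  t * PV_t at t = 4.5000: 5.757566
  t * PV_t at t = 5.0000: 6.308970
  t * PV_t at t = 5.5000: 6.844050
  t * PV_t at t = 6.0000: 7.363152
  t * PV_t at t = 6.5000: 7.866616
  t * PV_t at t = 7.0000: 8.354773
  t * PV_t at t = 7.5000: 8.827952
  t * PV_t at t = 8.0000: 9.286471
  t * PV_t at t = 8.5000: 9.730646
  t * PV_t at t = 9.0000: 10.160786
  t * PV_t at t = 9.5000: 10.577194
  t * PV_t at t = 10.0000: 768.232987
Macaulay duration D = (sum_t t * PV_t) / P = 883.442952 / 100.866954 = 8.758497


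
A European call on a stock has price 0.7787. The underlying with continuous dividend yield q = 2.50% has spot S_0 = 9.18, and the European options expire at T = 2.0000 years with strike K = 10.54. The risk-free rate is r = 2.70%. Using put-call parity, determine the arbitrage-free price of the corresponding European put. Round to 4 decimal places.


Answer: Put price = 2.0323

Derivation:
Put-call parity: C - P = S_0 * exp(-qT) - K * exp(-rT).
S_0 * exp(-qT) = 9.1800 * 0.95122942 = 8.73228612
K * exp(-rT) = 10.5400 * 0.94743211 = 9.98593440
P = C - S*exp(-qT) + K*exp(-rT)
P = 0.7787 - 8.73228612 + 9.98593440 = 2.0323


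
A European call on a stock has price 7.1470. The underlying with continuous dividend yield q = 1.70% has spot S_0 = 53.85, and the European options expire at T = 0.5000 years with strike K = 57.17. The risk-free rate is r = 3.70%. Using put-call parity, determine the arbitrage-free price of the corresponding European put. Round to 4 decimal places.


Put-call parity: C - P = S_0 * exp(-qT) - K * exp(-rT).
S_0 * exp(-qT) = 53.8500 * 0.99153602 = 53.39421483
K * exp(-rT) = 57.1700 * 0.98167007 = 56.12207816
P = C - S*exp(-qT) + K*exp(-rT)
P = 7.1470 - 53.39421483 + 56.12207816 = 9.8749

Answer: Put price = 9.8749


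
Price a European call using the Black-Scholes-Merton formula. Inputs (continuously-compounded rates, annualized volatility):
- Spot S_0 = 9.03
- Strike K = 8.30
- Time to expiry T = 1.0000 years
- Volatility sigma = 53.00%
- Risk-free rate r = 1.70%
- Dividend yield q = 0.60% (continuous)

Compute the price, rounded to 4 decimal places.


d1 = (ln(S/K) + (r - q + 0.5*sigma^2) * T) / (sigma * sqrt(T)) = 0.44480538
d2 = d1 - sigma * sqrt(T) = -0.08519462
exp(-rT) = 0.98314368; exp(-qT) = 0.99401796
C = S_0 * exp(-qT) * N(d1) - K * exp(-rT) * N(d2)
N(d1) = 0.67176980; N(d2) = 0.46605333
C = 9.0300 * 0.99401796 * 0.67176980 - 8.3000 * 0.98314368 * 0.46605333 = 2.2268

Answer: Price = 2.2268


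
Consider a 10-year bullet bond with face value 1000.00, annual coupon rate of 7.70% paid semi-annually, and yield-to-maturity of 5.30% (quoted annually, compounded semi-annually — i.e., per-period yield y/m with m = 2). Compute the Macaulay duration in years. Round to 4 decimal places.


Coupon per period c = face * coupon_rate / m = 38.500000
Periods per year m = 2; per-period yield y/m = 0.026500
Number of cashflows N = 20
Cashflows (t years, CF_t, discount factor 1/(1+y/m)^(m*t), PV):
  t = 0.5000: CF_t = 38.500000, DF = 0.974184, PV = 37.506089
  t = 1.0000: CF_t = 38.500000, DF = 0.949035, PV = 36.537836
  t = 1.5000: CF_t = 38.500000, DF = 0.924535, PV = 35.594580
  t = 2.0000: CF_t = 38.500000, DF = 0.900667, PV = 34.675674
  t = 2.5000: CF_t = 38.500000, DF = 0.877415, PV = 33.780491
  t = 3.0000: CF_t = 38.500000, DF = 0.854764, PV = 32.908418
  t = 3.5000: CF_t = 38.500000, DF = 0.832698, PV = 32.058858
  t = 4.0000: CF_t = 38.500000, DF = 0.811201, PV = 31.231231
  t = 4.5000: CF_t = 38.500000, DF = 0.790259, PV = 30.424969
  t = 5.0000: CF_t = 38.500000, DF = 0.769858, PV = 29.639522
  t = 5.5000: CF_t = 38.500000, DF = 0.749983, PV = 28.874351
  t = 6.0000: CF_t = 38.500000, DF = 0.730622, PV = 28.128935
  t = 6.5000: CF_t = 38.500000, DF = 0.711760, PV = 27.402762
  t = 7.0000: CF_t = 38.500000, DF = 0.693385, PV = 26.695335
  t = 7.5000: CF_t = 38.500000, DF = 0.675485, PV = 26.006172
  t = 8.0000: CF_t = 38.500000, DF = 0.658047, PV = 25.334799
  t = 8.5000: CF_t = 38.500000, DF = 0.641059, PV = 24.680759
  t = 9.0000: CF_t = 38.500000, DF = 0.624509, PV = 24.043604
  t = 9.5000: CF_t = 38.500000, DF = 0.608387, PV = 23.422897
  t = 10.0000: CF_t = 1038.500000, DF = 0.592681, PV = 615.499106
Price P = sum_t PV_t = 1184.446389
Macaulay numerator sum_t t * PV_t:
  t * PV_t at t = 0.5000: 18.753044
  t * PV_t at t = 1.0000: 36.537836
  t * PV_t at t = 1.5000: 53.391869
  t * PV_t at t = 2.0000: 69.351349
  t * PV_t at t = 2.5000: 84.451228
  t * PV_t at t = 3.0000: 98.725255
  t * PV_t at t = 3.5000: 112.206004
  t * PV_t at t = 4.0000: 124.924923
  t * PV_t at t = 4.5000: 136.912361
  t * PV_t at t = 5.0000: 148.197609
  t * PV_t at t = 5.5000: 158.808933
  t * PV_t at t = 6.0000: 168.773608
  t * PV_t at t = 6.5000: 178.117950
  t * PV_t at t = 7.0000: 186.867346
  t * PV_t at t = 7.5000: 195.046287
  t * PV_t at t = 8.0000: 202.678395
  t * PV_t at t = 8.5000: 209.786454
  t * PV_t at t = 9.0000: 216.392434
  t * PV_t at t = 9.5000: 222.517522
  t * PV_t at t = 10.0000: 6154.991064
Macaulay duration D = (sum_t t * PV_t) / P = 8777.431472 / 1184.446389 = 7.410577

Answer: Macaulay duration = 7.4106 years


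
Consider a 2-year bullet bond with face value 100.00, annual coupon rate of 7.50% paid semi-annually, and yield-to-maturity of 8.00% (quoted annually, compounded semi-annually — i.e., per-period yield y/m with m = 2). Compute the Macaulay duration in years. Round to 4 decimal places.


Coupon per period c = face * coupon_rate / m = 3.750000
Periods per year m = 2; per-period yield y/m = 0.040000
Number of cashflows N = 4
Cashflows (t years, CF_t, discount factor 1/(1+y/m)^(m*t), PV):
  t = 0.5000: CF_t = 3.750000, DF = 0.961538, PV = 3.605769
  t = 1.0000: CF_t = 3.750000, DF = 0.924556, PV = 3.467086
  t = 1.5000: CF_t = 3.750000, DF = 0.888996, PV = 3.333736
  t = 2.0000: CF_t = 103.750000, DF = 0.854804, PV = 88.685935
Price P = sum_t PV_t = 99.092526
Macaulay numerator sum_t t * PV_t:
  t * PV_t at t = 0.5000: 1.802885
  t * PV_t at t = 1.0000: 3.467086
  t * PV_t at t = 1.5000: 5.000605
  t * PV_t at t = 2.0000: 177.371870
Macaulay duration D = (sum_t t * PV_t) / P = 187.642445 / 99.092526 = 1.893608

Answer: Macaulay duration = 1.8936 years


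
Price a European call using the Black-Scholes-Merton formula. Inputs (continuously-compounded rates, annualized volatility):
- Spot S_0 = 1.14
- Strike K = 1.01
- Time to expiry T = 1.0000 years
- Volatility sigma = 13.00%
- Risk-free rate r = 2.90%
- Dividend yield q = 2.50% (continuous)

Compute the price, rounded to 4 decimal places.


Answer: Price = 0.1429

Derivation:
d1 = (ln(S/K) + (r - q + 0.5*sigma^2) * T) / (sigma * sqrt(T)) = 1.02713794
d2 = d1 - sigma * sqrt(T) = 0.89713794
exp(-rT) = 0.97141646; exp(-qT) = 0.97530991
C = S_0 * exp(-qT) * N(d1) - K * exp(-rT) * N(d2)
N(d1) = 0.84782224; N(d2) = 0.81517734
C = 1.1400 * 0.97530991 * 0.84782224 - 1.0100 * 0.97141646 * 0.81517734 = 0.1429


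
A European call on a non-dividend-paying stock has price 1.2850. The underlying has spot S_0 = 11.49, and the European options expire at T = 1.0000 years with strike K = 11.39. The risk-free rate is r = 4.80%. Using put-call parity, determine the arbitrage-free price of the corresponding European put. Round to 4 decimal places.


Answer: Put price = 0.6512

Derivation:
Put-call parity: C - P = S_0 * exp(-qT) - K * exp(-rT).
S_0 * exp(-qT) = 11.4900 * 1.00000000 = 11.49000000
K * exp(-rT) = 11.3900 * 0.95313379 = 10.85619383
P = C - S*exp(-qT) + K*exp(-rT)
P = 1.2850 - 11.49000000 + 10.85619383 = 0.6512


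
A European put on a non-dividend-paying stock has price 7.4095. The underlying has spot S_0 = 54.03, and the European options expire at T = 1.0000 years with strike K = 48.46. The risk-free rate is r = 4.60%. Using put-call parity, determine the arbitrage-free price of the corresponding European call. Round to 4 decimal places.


Answer: Call price = 15.1582

Derivation:
Put-call parity: C - P = S_0 * exp(-qT) - K * exp(-rT).
S_0 * exp(-qT) = 54.0300 * 1.00000000 = 54.03000000
K * exp(-rT) = 48.4600 * 0.95504196 = 46.28133349
C = P + S*exp(-qT) - K*exp(-rT)
C = 7.4095 + 54.03000000 - 46.28133349 = 15.1582


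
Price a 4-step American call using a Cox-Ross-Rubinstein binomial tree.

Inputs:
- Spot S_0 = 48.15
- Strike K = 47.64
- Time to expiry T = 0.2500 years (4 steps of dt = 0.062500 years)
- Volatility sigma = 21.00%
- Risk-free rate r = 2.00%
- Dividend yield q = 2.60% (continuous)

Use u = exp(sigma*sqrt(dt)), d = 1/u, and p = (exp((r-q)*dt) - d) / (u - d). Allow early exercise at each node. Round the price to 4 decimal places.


Answer: Price = V(0,0) = 2.2026

Derivation:
dt = T/N = 0.062500
u = exp(sigma*sqrt(dt)) = 1.053903; d = 1/u = 0.948854
p = (exp((r-q)*dt) - d) / (u - d) = 0.483309
Discount per step: exp(-r*dt) = 0.998751
Stock lattice S(k, i) with i counting down-moves:
  k=0: S(0,0) = 48.1500
  k=1: S(1,0) = 50.7454; S(1,1) = 45.6873
  k=2: S(2,0) = 53.4807; S(2,1) = 48.1500; S(2,2) = 43.3506
  k=3: S(3,0) = 56.3635; S(3,1) = 50.7454; S(3,2) = 45.6873; S(3,3) = 41.1334
  k=4: S(4,0) = 59.4016; S(4,1) = 53.4807; S(4,2) = 48.1500; S(4,3) = 43.3506; S(4,4) = 39.0296
Terminal payoffs V(N, i) = max(S_T - K, 0):
  V(4,0) = 11.761599; V(4,1) = 5.840716; V(4,2) = 0.510000; V(4,3) = 0.000000; V(4,4) = 0.000000
Backward induction: V(k, i) = exp(-r*dt) * [p * V(k+1, i) + (1-p) * V(k+1, i+1)]; then take max(V_cont, immediate exercise) for American.
  V(3,0) = exp(-r*dt) * [p*11.761599 + (1-p)*5.840716] = 8.691460; exercise = 8.723463; V(3,0) = max -> 8.723463
  V(3,1) = exp(-r*dt) * [p*5.840716 + (1-p)*0.510000] = 3.082527; exercise = 3.105408; V(3,1) = max -> 3.105408
  V(3,2) = exp(-r*dt) * [p*0.510000 + (1-p)*0.000000] = 0.246180; exercise = 0.000000; V(3,2) = max -> 0.246180
  V(3,3) = exp(-r*dt) * [p*0.000000 + (1-p)*0.000000] = 0.000000; exercise = 0.000000; V(3,3) = max -> 0.000000
  V(2,0) = exp(-r*dt) * [p*8.723463 + (1-p)*3.105408] = 5.813393; exercise = 5.840716; V(2,0) = max -> 5.840716
  V(2,1) = exp(-r*dt) * [p*3.105408 + (1-p)*0.246180] = 1.626036; exercise = 0.510000; V(2,1) = max -> 1.626036
  V(2,2) = exp(-r*dt) * [p*0.246180 + (1-p)*0.000000] = 0.118832; exercise = 0.000000; V(2,2) = max -> 0.118832
  V(1,0) = exp(-r*dt) * [p*5.840716 + (1-p)*1.626036] = 3.658453; exercise = 3.105408; V(1,0) = max -> 3.658453
  V(1,1) = exp(-r*dt) * [p*1.626036 + (1-p)*0.118832] = 0.846219; exercise = 0.000000; V(1,1) = max -> 0.846219
  V(0,0) = exp(-r*dt) * [p*3.658453 + (1-p)*0.846219] = 2.202641; exercise = 0.510000; V(0,0) = max -> 2.202641


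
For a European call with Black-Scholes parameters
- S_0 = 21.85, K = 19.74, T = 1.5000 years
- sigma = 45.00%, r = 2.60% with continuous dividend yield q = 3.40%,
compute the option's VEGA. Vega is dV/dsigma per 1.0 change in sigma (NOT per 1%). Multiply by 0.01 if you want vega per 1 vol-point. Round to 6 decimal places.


Answer: Vega = 9.216983

Derivation:
d1 = 0.4380574694; d2 = -0.1130777228
phi(d1) = 0.3624438525; exp(-qT) = 0.9502786705; exp(-rT) = 0.9617507091
Vega = S * exp(-qT) * phi(d1) * sqrt(T) = 21.8500 * 0.9502786705 * 0.3624438525 * 1.2247448714 = 9.216983


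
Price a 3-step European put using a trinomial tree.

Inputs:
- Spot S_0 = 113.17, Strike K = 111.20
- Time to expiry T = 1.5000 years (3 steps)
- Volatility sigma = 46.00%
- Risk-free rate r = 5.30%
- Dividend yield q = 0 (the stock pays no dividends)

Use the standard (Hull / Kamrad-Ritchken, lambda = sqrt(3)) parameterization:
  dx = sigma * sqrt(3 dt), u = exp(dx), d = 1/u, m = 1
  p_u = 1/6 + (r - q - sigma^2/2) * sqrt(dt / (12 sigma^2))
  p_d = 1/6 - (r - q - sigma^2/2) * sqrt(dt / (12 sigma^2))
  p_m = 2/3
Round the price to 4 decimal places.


Answer: Price = V(0,0) = 17.1679

Derivation:
dt = T/N = 0.500000; dx = sigma*sqrt(3*dt) = 0.563383
u = exp(dx) = 1.756604; d = 1/u = 0.569280
p_u = 0.143237, p_m = 0.666667, p_d = 0.190097
Discount per step: exp(-r*dt) = 0.973848
Stock lattice S(k, j) with j the centered position index:
  k=0: S(0,+0) = 113.1700
  k=1: S(1,-1) = 64.4254; S(1,+0) = 113.1700; S(1,+1) = 198.7949
  k=2: S(2,-2) = 36.6761; S(2,-1) = 64.4254; S(2,+0) = 113.1700; S(2,+1) = 198.7949; S(2,+2) = 349.2040
  k=3: S(3,-3) = 20.8790; S(3,-2) = 36.6761; S(3,-1) = 64.4254; S(3,+0) = 113.1700; S(3,+1) = 198.7949; S(3,+2) = 349.2040; S(3,+3) = 613.4134
Terminal payoffs V(N, j) = max(K - S_T, 0):
  V(3,-3) = 90.321014; V(3,-2) = 74.523881; V(3,-1) = 46.774567; V(3,+0) = 0.000000; V(3,+1) = 0.000000; V(3,+2) = 0.000000; V(3,+3) = 0.000000
Backward induction: V(k, j) = exp(-r*dt) * [p_u * V(k+1, j+1) + p_m * V(k+1, j) + p_d * V(k+1, j-1)]
  V(2,-2) = exp(-r*dt) * [p_u*46.774567 + p_m*74.523881 + p_d*90.321014] = 71.628608
  V(2,-1) = exp(-r*dt) * [p_u*0.000000 + p_m*46.774567 + p_d*74.523881] = 44.163794
  V(2,+0) = exp(-r*dt) * [p_u*0.000000 + p_m*0.000000 + p_d*46.774567] = 8.659150
  V(2,+1) = exp(-r*dt) * [p_u*0.000000 + p_m*0.000000 + p_d*0.000000] = 0.000000
  V(2,+2) = exp(-r*dt) * [p_u*0.000000 + p_m*0.000000 + p_d*0.000000] = 0.000000
  V(1,-1) = exp(-r*dt) * [p_u*8.659150 + p_m*44.163794 + p_d*71.628608] = 43.140680
  V(1,+0) = exp(-r*dt) * [p_u*0.000000 + p_m*8.659150 + p_d*44.163794] = 13.797627
  V(1,+1) = exp(-r*dt) * [p_u*0.000000 + p_m*0.000000 + p_d*8.659150] = 1.603027
  V(0,+0) = exp(-r*dt) * [p_u*1.603027 + p_m*13.797627 + p_d*43.140680] = 17.167895


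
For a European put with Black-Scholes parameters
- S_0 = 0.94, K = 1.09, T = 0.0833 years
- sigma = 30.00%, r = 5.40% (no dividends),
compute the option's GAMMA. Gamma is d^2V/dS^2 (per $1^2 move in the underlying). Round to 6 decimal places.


Answer: Gamma = 1.331074

Derivation:
d1 = -1.6146682190; d2 = -1.7012534371
phi(d1) = 0.1083362717; exp(-qT) = 1.0000000000; exp(-rT) = 0.9955119017
Gamma = exp(-qT) * phi(d1) / (S * sigma * sqrt(T)) = 1.0000000000 * 0.1083362717 / (0.9400 * 0.3000 * 0.2886173938) = 1.331074


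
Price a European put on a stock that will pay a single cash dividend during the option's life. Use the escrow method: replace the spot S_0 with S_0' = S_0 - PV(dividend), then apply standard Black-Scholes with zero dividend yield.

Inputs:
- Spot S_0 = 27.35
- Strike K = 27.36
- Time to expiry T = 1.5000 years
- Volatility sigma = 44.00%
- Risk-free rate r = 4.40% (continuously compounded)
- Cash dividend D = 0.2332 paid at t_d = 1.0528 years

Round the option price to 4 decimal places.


PV(D) = D * exp(-r * t_d) = 0.2332 * 0.95473334 = 0.22264382
S_0' = S_0 - PV(D) = 27.3500 - 0.22264382 = 27.12735618
d1 = (ln(S_0'/K) + (r + sigma^2/2)*T) / (sigma*sqrt(T)) = 0.37607198
d2 = d1 - sigma*sqrt(T) = -0.16281577
exp(-rT) = 0.93613086
N(-d1) = 0.35343169; N(-d2) = 0.56466825
P = K * exp(-rT) * N(-d2) - S_0' * N(-d1) = 27.3600 * 0.93613086 * 0.56466825 - 27.12735618 * 0.35343169 = 4.8749

Answer: Price = 4.8749


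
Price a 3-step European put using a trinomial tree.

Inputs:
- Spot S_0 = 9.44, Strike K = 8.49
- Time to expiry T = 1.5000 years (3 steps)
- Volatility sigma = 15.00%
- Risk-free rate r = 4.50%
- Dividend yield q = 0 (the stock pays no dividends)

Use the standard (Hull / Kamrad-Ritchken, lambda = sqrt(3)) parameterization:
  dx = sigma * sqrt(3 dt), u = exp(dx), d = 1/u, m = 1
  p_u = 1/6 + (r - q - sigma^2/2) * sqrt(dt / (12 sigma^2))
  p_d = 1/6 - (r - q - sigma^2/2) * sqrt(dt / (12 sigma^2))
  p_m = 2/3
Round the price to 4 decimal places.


Answer: Price = V(0,0) = 0.1592

Derivation:
dt = T/N = 0.500000; dx = sigma*sqrt(3*dt) = 0.183712
u = exp(dx) = 1.201669; d = 1/u = 0.832176
p_u = 0.212595, p_m = 0.666667, p_d = 0.120739
Discount per step: exp(-r*dt) = 0.977751
Stock lattice S(k, j) with j the centered position index:
  k=0: S(0,+0) = 9.4400
  k=1: S(1,-1) = 7.8557; S(1,+0) = 9.4400; S(1,+1) = 11.3438
  k=2: S(2,-2) = 6.5374; S(2,-1) = 7.8557; S(2,+0) = 9.4400; S(2,+1) = 11.3438; S(2,+2) = 13.6314
  k=3: S(3,-3) = 5.4402; S(3,-2) = 6.5374; S(3,-1) = 7.8557; S(3,+0) = 9.4400; S(3,+1) = 11.3438; S(3,+2) = 13.6314; S(3,+3) = 16.3805
Terminal payoffs V(N, j) = max(K - S_T, 0):
  V(3,-3) = 3.049773; V(3,-2) = 1.952646; V(3,-1) = 0.634262; V(3,+0) = 0.000000; V(3,+1) = 0.000000; V(3,+2) = 0.000000; V(3,+3) = 0.000000
Backward induction: V(k, j) = exp(-r*dt) * [p_u * V(k+1, j+1) + p_m * V(k+1, j) + p_d * V(k+1, j-1)]
  V(2,-2) = exp(-r*dt) * [p_u*0.634262 + p_m*1.952646 + p_d*3.049773] = 1.764675
  V(2,-1) = exp(-r*dt) * [p_u*0.000000 + p_m*0.634262 + p_d*1.952646] = 0.643948
  V(2,+0) = exp(-r*dt) * [p_u*0.000000 + p_m*0.000000 + p_d*0.634262] = 0.074876
  V(2,+1) = exp(-r*dt) * [p_u*0.000000 + p_m*0.000000 + p_d*0.000000] = 0.000000
  V(2,+2) = exp(-r*dt) * [p_u*0.000000 + p_m*0.000000 + p_d*0.000000] = 0.000000
  V(1,-1) = exp(-r*dt) * [p_u*0.074876 + p_m*0.643948 + p_d*1.764675] = 0.643636
  V(1,+0) = exp(-r*dt) * [p_u*0.000000 + p_m*0.074876 + p_d*0.643948] = 0.124826
  V(1,+1) = exp(-r*dt) * [p_u*0.000000 + p_m*0.000000 + p_d*0.074876] = 0.008839
  V(0,+0) = exp(-r*dt) * [p_u*0.008839 + p_m*0.124826 + p_d*0.643636] = 0.159186


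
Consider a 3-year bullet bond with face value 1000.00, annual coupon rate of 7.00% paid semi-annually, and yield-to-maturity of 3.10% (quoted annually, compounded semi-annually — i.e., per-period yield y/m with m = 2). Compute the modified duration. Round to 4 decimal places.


Answer: Modified duration = 2.7297

Derivation:
Coupon per period c = face * coupon_rate / m = 35.000000
Periods per year m = 2; per-period yield y/m = 0.015500
Number of cashflows N = 6
Cashflows (t years, CF_t, discount factor 1/(1+y/m)^(m*t), PV):
  t = 0.5000: CF_t = 35.000000, DF = 0.984737, PV = 34.465780
  t = 1.0000: CF_t = 35.000000, DF = 0.969706, PV = 33.939715
  t = 1.5000: CF_t = 35.000000, DF = 0.954905, PV = 33.421679
  t = 2.0000: CF_t = 35.000000, DF = 0.940330, PV = 32.911550
  t = 2.5000: CF_t = 35.000000, DF = 0.925977, PV = 32.409207
  t = 3.0000: CF_t = 1035.000000, DF = 0.911844, PV = 943.758298
Price P = sum_t PV_t = 1110.906229
First compute Macaulay numerator sum_t t * PV_t:
  t * PV_t at t = 0.5000: 17.232890
  t * PV_t at t = 1.0000: 33.939715
  t * PV_t at t = 1.5000: 50.132518
  t * PV_t at t = 2.0000: 65.823100
  t * PV_t at t = 2.5000: 81.023018
  t * PV_t at t = 3.0000: 2831.274895
Macaulay duration D = 3079.426135 / 1110.906229 = 2.771995
Modified duration = D / (1 + y/m) = 2.771995 / (1 + 0.015500) = 2.729685


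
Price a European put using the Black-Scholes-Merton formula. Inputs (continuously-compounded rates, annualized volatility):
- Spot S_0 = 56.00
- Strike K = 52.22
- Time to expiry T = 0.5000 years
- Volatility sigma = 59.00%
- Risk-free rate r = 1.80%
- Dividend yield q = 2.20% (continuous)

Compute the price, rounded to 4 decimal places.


Answer: Price = 7.1493

Derivation:
d1 = (ln(S/K) + (r - q + 0.5*sigma^2) * T) / (sigma * sqrt(T)) = 0.37131766
d2 = d1 - sigma * sqrt(T) = -0.04587534
exp(-rT) = 0.99104038; exp(-qT) = 0.98906028
P = K * exp(-rT) * N(-d2) - S_0 * exp(-qT) * N(-d1)
N(-d1) = 0.35520047; N(-d2) = 0.51829520
P = 52.2200 * 0.99104038 * 0.51829520 - 56.0000 * 0.98906028 * 0.35520047 = 7.1493


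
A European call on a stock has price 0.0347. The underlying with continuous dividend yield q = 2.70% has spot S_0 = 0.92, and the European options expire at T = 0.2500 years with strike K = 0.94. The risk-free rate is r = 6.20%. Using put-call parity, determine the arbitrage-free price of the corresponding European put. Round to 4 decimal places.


Answer: Put price = 0.0464

Derivation:
Put-call parity: C - P = S_0 * exp(-qT) - K * exp(-rT).
S_0 * exp(-qT) = 0.9200 * 0.99327273 = 0.91381091
K * exp(-rT) = 0.9400 * 0.98461951 = 0.92554234
P = C - S*exp(-qT) + K*exp(-rT)
P = 0.0347 - 0.91381091 + 0.92554234 = 0.0464


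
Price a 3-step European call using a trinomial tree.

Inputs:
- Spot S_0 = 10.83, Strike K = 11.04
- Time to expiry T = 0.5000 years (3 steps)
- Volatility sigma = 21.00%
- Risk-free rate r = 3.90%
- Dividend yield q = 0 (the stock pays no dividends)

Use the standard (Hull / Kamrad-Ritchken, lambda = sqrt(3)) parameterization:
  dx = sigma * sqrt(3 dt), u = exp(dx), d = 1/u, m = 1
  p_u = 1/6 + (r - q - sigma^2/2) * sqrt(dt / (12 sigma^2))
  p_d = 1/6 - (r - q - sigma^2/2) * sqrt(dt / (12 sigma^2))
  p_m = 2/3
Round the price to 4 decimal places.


Answer: Price = V(0,0) = 0.6196

Derivation:
dt = T/N = 0.166667; dx = sigma*sqrt(3*dt) = 0.148492
u = exp(dx) = 1.160084; d = 1/u = 0.862007
p_u = 0.176179, p_m = 0.666667, p_d = 0.157154
Discount per step: exp(-r*dt) = 0.993521
Stock lattice S(k, j) with j the centered position index:
  k=0: S(0,+0) = 10.8300
  k=1: S(1,-1) = 9.3355; S(1,+0) = 10.8300; S(1,+1) = 12.5637
  k=2: S(2,-2) = 8.0473; S(2,-1) = 9.3355; S(2,+0) = 10.8300; S(2,+1) = 12.5637; S(2,+2) = 14.5750
  k=3: S(3,-3) = 6.9368; S(3,-2) = 8.0473; S(3,-1) = 9.3355; S(3,+0) = 10.8300; S(3,+1) = 12.5637; S(3,+2) = 14.5750; S(3,+3) = 16.9082
Terminal payoffs V(N, j) = max(S_T - K, 0):
  V(3,-3) = 0.000000; V(3,-2) = 0.000000; V(3,-1) = 0.000000; V(3,+0) = 0.000000; V(3,+1) = 1.523710; V(3,+2) = 3.534959; V(3,+3) = 5.868177
Backward induction: V(k, j) = exp(-r*dt) * [p_u * V(k+1, j+1) + p_m * V(k+1, j) + p_d * V(k+1, j-1)]
  V(2,-2) = exp(-r*dt) * [p_u*0.000000 + p_m*0.000000 + p_d*0.000000] = 0.000000
  V(2,-1) = exp(-r*dt) * [p_u*0.000000 + p_m*0.000000 + p_d*0.000000] = 0.000000
  V(2,+0) = exp(-r*dt) * [p_u*1.523710 + p_m*0.000000 + p_d*0.000000] = 0.266706
  V(2,+1) = exp(-r*dt) * [p_u*3.534959 + p_m*1.523710 + p_d*0.000000] = 1.627976
  V(2,+2) = exp(-r*dt) * [p_u*5.868177 + p_m*3.534959 + p_d*1.523710] = 3.606428
  V(1,-1) = exp(-r*dt) * [p_u*0.266706 + p_m*0.000000 + p_d*0.000000] = 0.046684
  V(1,+0) = exp(-r*dt) * [p_u*1.627976 + p_m*0.266706 + p_d*0.000000] = 0.461609
  V(1,+1) = exp(-r*dt) * [p_u*3.606428 + p_m*1.627976 + p_d*0.266706] = 1.751188
  V(0,+0) = exp(-r*dt) * [p_u*1.751188 + p_m*0.461609 + p_d*0.046684] = 0.619558


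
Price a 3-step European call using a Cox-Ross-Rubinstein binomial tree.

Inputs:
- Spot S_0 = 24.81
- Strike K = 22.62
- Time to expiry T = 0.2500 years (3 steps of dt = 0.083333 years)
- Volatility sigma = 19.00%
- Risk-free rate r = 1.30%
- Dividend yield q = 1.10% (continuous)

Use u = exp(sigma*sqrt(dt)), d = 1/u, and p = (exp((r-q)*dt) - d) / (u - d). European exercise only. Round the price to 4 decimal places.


Answer: Price = V(0,0) = 2.4061

Derivation:
dt = T/N = 0.083333
u = exp(sigma*sqrt(dt)) = 1.056380; d = 1/u = 0.946629
p = (exp((r-q)*dt) - d) / (u - d) = 0.487810
Discount per step: exp(-r*dt) = 0.998917
Stock lattice S(k, i) with i counting down-moves:
  k=0: S(0,0) = 24.8100
  k=1: S(1,0) = 26.2088; S(1,1) = 23.4859
  k=2: S(2,0) = 27.6865; S(2,1) = 24.8100; S(2,2) = 22.2324
  k=3: S(3,0) = 29.2474; S(3,1) = 26.2088; S(3,2) = 23.4859; S(3,3) = 21.0458
Terminal payoffs V(N, i) = max(S_T - K, 0):
  V(3,0) = 6.627428; V(3,1) = 3.588796; V(3,2) = 0.865860; V(3,3) = 0.000000
Backward induction: V(k, i) = exp(-r*dt) * [p * V(k+1, i) + (1-p) * V(k+1, i+1)].
  V(2,0) = exp(-r*dt) * [p*6.627428 + (1-p)*3.588796] = 5.065580
  V(2,1) = exp(-r*dt) * [p*3.588796 + (1-p)*0.865860] = 2.191760
  V(2,2) = exp(-r*dt) * [p*0.865860 + (1-p)*0.000000] = 0.421918
  V(1,0) = exp(-r*dt) * [p*5.065580 + (1-p)*2.191760] = 3.589747
  V(1,1) = exp(-r*dt) * [p*2.191760 + (1-p)*0.421918] = 1.283873
  V(0,0) = exp(-r*dt) * [p*3.589747 + (1-p)*1.283873] = 2.406094


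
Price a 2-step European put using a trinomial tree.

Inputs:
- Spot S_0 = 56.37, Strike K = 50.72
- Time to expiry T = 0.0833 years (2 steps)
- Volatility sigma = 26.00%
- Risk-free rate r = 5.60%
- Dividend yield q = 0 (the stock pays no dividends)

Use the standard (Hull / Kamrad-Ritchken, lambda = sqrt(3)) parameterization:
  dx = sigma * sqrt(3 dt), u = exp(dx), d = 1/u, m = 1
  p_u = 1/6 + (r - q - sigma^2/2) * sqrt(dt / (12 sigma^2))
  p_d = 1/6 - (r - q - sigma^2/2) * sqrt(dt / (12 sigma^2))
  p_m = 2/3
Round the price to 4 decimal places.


Answer: Price = V(0,0) = 0.0992

Derivation:
dt = T/N = 0.041650; dx = sigma*sqrt(3*dt) = 0.091905
u = exp(dx) = 1.096261; d = 1/u = 0.912191
p_u = 0.171697, p_m = 0.666667, p_d = 0.161636
Discount per step: exp(-r*dt) = 0.997670
Stock lattice S(k, j) with j the centered position index:
  k=0: S(0,+0) = 56.3700
  k=1: S(1,-1) = 51.4202; S(1,+0) = 56.3700; S(1,+1) = 61.7962
  k=2: S(2,-2) = 46.9051; S(2,-1) = 51.4202; S(2,+0) = 56.3700; S(2,+1) = 61.7962; S(2,+2) = 67.7448
Terminal payoffs V(N, j) = max(K - S_T, 0):
  V(2,-2) = 3.814914; V(2,-1) = 0.000000; V(2,+0) = 0.000000; V(2,+1) = 0.000000; V(2,+2) = 0.000000
Backward induction: V(k, j) = exp(-r*dt) * [p_u * V(k+1, j+1) + p_m * V(k+1, j) + p_d * V(k+1, j-1)]
  V(1,-1) = exp(-r*dt) * [p_u*0.000000 + p_m*0.000000 + p_d*3.814914] = 0.615192
  V(1,+0) = exp(-r*dt) * [p_u*0.000000 + p_m*0.000000 + p_d*0.000000] = 0.000000
  V(1,+1) = exp(-r*dt) * [p_u*0.000000 + p_m*0.000000 + p_d*0.000000] = 0.000000
  V(0,+0) = exp(-r*dt) * [p_u*0.000000 + p_m*0.000000 + p_d*0.615192] = 0.099206


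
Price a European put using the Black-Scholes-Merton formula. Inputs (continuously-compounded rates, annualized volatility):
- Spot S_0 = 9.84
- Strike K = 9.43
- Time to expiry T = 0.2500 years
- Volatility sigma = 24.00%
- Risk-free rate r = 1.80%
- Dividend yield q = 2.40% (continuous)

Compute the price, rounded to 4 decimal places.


Answer: Price = 0.2884

Derivation:
d1 = (ln(S/K) + (r - q + 0.5*sigma^2) * T) / (sigma * sqrt(T)) = 0.40216345
d2 = d1 - sigma * sqrt(T) = 0.28216345
exp(-rT) = 0.99551011; exp(-qT) = 0.99401796
P = K * exp(-rT) * N(-d2) - S_0 * exp(-qT) * N(-d1)
N(-d1) = 0.34378187; N(-d2) = 0.38890909
P = 9.4300 * 0.99551011 * 0.38890909 - 9.8400 * 0.99401796 * 0.34378187 = 0.2884


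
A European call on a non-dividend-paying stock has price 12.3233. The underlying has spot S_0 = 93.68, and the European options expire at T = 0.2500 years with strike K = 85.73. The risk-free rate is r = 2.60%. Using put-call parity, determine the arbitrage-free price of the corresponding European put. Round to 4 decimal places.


Put-call parity: C - P = S_0 * exp(-qT) - K * exp(-rT).
S_0 * exp(-qT) = 93.6800 * 1.00000000 = 93.68000000
K * exp(-rT) = 85.7300 * 0.99352108 = 85.17456213
P = C - S*exp(-qT) + K*exp(-rT)
P = 12.3233 - 93.68000000 + 85.17456213 = 3.8179

Answer: Put price = 3.8179


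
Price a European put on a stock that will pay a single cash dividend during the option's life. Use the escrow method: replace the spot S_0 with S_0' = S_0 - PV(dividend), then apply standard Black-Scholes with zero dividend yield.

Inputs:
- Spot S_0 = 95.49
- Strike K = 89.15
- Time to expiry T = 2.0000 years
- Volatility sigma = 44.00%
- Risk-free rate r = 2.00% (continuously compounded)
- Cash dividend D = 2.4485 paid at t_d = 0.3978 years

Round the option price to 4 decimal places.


Answer: Price = 18.3137

Derivation:
PV(D) = D * exp(-r * t_d) = 2.4485 * 0.99207557 = 2.42909702
S_0' = S_0 - PV(D) = 95.4900 - 2.42909702 = 93.06090298
d1 = (ln(S_0'/K) + (r + sigma^2/2)*T) / (sigma*sqrt(T)) = 0.44440666
d2 = d1 - sigma*sqrt(T) = -0.17784731
exp(-rT) = 0.96078944
N(-d1) = 0.32837430; N(-d2) = 0.57057855
P = K * exp(-rT) * N(-d2) - S_0' * N(-d1) = 89.1500 * 0.96078944 * 0.57057855 - 93.06090298 * 0.32837430 = 18.3137


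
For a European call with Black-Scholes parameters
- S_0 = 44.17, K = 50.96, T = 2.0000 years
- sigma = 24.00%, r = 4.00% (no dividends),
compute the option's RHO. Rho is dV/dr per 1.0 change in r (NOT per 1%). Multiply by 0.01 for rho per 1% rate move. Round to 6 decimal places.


Answer: Rho = 33.981248

Derivation:
d1 = -0.0158957182; d2 = -0.3553069731
phi(d1) = 0.3988918824; exp(-qT) = 1.0000000000; exp(-rT) = 0.9231163464
N(d2) = 0.3611798160
Rho = K*T*exp(-rT)*N(d2) = 50.9600 * 2.0000 * 0.9231163464 * 0.3611798160 = 33.981248


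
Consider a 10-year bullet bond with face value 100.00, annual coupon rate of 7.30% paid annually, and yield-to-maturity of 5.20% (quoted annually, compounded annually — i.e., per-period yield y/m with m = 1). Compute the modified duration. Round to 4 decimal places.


Coupon per period c = face * coupon_rate / m = 7.300000
Periods per year m = 1; per-period yield y/m = 0.052000
Number of cashflows N = 10
Cashflows (t years, CF_t, discount factor 1/(1+y/m)^(m*t), PV):
  t = 1.0000: CF_t = 7.300000, DF = 0.950570, PV = 6.939163
  t = 2.0000: CF_t = 7.300000, DF = 0.903584, PV = 6.596163
  t = 3.0000: CF_t = 7.300000, DF = 0.858920, PV = 6.270117
  t = 4.0000: CF_t = 7.300000, DF = 0.816464, PV = 5.960187
  t = 5.0000: CF_t = 7.300000, DF = 0.776106, PV = 5.665577
  t = 6.0000: CF_t = 7.300000, DF = 0.737744, PV = 5.385530
  t = 7.0000: CF_t = 7.300000, DF = 0.701277, PV = 5.119325
  t = 8.0000: CF_t = 7.300000, DF = 0.666613, PV = 4.866278
  t = 9.0000: CF_t = 7.300000, DF = 0.633663, PV = 4.625740
  t = 10.0000: CF_t = 107.300000, DF = 0.602341, PV = 64.631216
Price P = sum_t PV_t = 116.059296
First compute Macaulay numerator sum_t t * PV_t:
  t * PV_t at t = 1.0000: 6.939163
  t * PV_t at t = 2.0000: 13.192326
  t * PV_t at t = 3.0000: 18.810351
  t * PV_t at t = 4.0000: 23.840749
  t * PV_t at t = 5.0000: 28.327886
  t * PV_t at t = 6.0000: 32.313178
  t * PV_t at t = 7.0000: 35.835273
  t * PV_t at t = 8.0000: 38.930226
  t * PV_t at t = 9.0000: 41.631658
  t * PV_t at t = 10.0000: 646.312155
Macaulay duration D = 886.132966 / 116.059296 = 7.635174
Modified duration = D / (1 + y/m) = 7.635174 / (1 + 0.052000) = 7.257770

Answer: Modified duration = 7.2578


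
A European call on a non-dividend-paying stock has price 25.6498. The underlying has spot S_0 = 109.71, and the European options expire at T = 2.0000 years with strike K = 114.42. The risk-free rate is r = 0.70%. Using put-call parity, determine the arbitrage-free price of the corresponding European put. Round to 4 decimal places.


Put-call parity: C - P = S_0 * exp(-qT) - K * exp(-rT).
S_0 * exp(-qT) = 109.7100 * 1.00000000 = 109.71000000
K * exp(-rT) = 114.4200 * 0.98609754 = 112.82928101
P = C - S*exp(-qT) + K*exp(-rT)
P = 25.6498 - 109.71000000 + 112.82928101 = 28.7691

Answer: Put price = 28.7691


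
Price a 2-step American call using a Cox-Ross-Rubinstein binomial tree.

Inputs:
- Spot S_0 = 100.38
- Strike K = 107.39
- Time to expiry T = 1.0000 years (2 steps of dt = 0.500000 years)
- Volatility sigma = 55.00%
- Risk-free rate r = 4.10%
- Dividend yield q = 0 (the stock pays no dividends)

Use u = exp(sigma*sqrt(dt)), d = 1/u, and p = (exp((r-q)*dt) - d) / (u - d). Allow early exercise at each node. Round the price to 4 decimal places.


dt = T/N = 0.500000
u = exp(sigma*sqrt(dt)) = 1.475370; d = 1/u = 0.677796
p = (exp((r-q)*dt) - d) / (u - d) = 0.429948
Discount per step: exp(-r*dt) = 0.979709
Stock lattice S(k, i) with i counting down-moves:
  k=0: S(0,0) = 100.3800
  k=1: S(1,0) = 148.0976; S(1,1) = 68.0372
  k=2: S(2,0) = 218.4988; S(2,1) = 100.3800; S(2,2) = 46.1153
Terminal payoffs V(N, i) = max(S_T - K, 0):
  V(2,0) = 111.108783; V(2,1) = 0.000000; V(2,2) = 0.000000
Backward induction: V(k, i) = exp(-r*dt) * [p * V(k+1, i) + (1-p) * V(k+1, i+1)]; then take max(V_cont, immediate exercise) for American.
  V(1,0) = exp(-r*dt) * [p*111.108783 + (1-p)*0.000000] = 46.801690; exercise = 40.707629; V(1,0) = max -> 46.801690
  V(1,1) = exp(-r*dt) * [p*0.000000 + (1-p)*0.000000] = 0.000000; exercise = 0.000000; V(1,1) = max -> 0.000000
  V(0,0) = exp(-r*dt) * [p*46.801690 + (1-p)*0.000000] = 19.713997; exercise = 0.000000; V(0,0) = max -> 19.713997

Answer: Price = V(0,0) = 19.7140


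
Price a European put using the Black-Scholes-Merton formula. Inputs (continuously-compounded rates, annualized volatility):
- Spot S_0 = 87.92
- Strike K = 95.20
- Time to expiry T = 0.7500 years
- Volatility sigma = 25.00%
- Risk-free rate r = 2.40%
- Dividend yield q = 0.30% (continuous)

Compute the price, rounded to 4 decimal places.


d1 = (ln(S/K) + (r - q + 0.5*sigma^2) * T) / (sigma * sqrt(T)) = -0.18643856
d2 = d1 - sigma * sqrt(T) = -0.40294491
exp(-rT) = 0.98216103; exp(-qT) = 0.99775253
P = K * exp(-rT) * N(-d2) - S_0 * exp(-qT) * N(-d1)
N(-d1) = 0.57394957; N(-d2) = 0.65650562
P = 95.2000 * 0.98216103 * 0.65650562 - 87.9200 * 0.99775253 * 0.57394957 = 11.0362

Answer: Price = 11.0362


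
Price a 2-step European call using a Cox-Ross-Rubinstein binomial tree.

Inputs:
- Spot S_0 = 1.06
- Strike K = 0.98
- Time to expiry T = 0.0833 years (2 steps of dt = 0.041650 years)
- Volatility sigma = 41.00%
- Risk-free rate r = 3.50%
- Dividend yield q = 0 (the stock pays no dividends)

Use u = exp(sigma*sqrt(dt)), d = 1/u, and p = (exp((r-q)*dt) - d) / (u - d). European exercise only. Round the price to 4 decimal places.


Answer: Price = V(0,0) = 0.1047

Derivation:
dt = T/N = 0.041650
u = exp(sigma*sqrt(dt)) = 1.087275; d = 1/u = 0.919731
p = (exp((r-q)*dt) - d) / (u - d) = 0.487801
Discount per step: exp(-r*dt) = 0.998543
Stock lattice S(k, i) with i counting down-moves:
  k=0: S(0,0) = 1.0600
  k=1: S(1,0) = 1.1525; S(1,1) = 0.9749
  k=2: S(2,0) = 1.2531; S(2,1) = 1.0600; S(2,2) = 0.8967
Terminal payoffs V(N, i) = max(S_T - K, 0):
  V(2,0) = 0.273096; V(2,1) = 0.080000; V(2,2) = 0.000000
Backward induction: V(k, i) = exp(-r*dt) * [p * V(k+1, i) + (1-p) * V(k+1, i+1)].
  V(1,0) = exp(-r*dt) * [p*0.273096 + (1-p)*0.080000] = 0.173939
  V(1,1) = exp(-r*dt) * [p*0.080000 + (1-p)*0.000000] = 0.038967
  V(0,0) = exp(-r*dt) * [p*0.173939 + (1-p)*0.038967] = 0.104654


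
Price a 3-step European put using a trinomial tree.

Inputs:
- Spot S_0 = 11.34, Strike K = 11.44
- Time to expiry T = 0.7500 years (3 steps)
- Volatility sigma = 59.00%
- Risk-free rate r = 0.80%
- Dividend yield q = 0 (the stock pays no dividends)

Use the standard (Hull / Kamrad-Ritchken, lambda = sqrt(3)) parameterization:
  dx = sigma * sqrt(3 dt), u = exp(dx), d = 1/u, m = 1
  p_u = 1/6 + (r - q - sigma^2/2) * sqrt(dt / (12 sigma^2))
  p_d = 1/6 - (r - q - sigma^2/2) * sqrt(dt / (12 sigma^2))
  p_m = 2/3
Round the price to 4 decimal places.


dt = T/N = 0.250000; dx = sigma*sqrt(3*dt) = 0.510955
u = exp(dx) = 1.666882; d = 1/u = 0.599922
p_u = 0.126044, p_m = 0.666667, p_d = 0.207289
Discount per step: exp(-r*dt) = 0.998002
Stock lattice S(k, j) with j the centered position index:
  k=0: S(0,+0) = 11.3400
  k=1: S(1,-1) = 6.8031; S(1,+0) = 11.3400; S(1,+1) = 18.9024
  k=2: S(2,-2) = 4.0813; S(2,-1) = 6.8031; S(2,+0) = 11.3400; S(2,+1) = 18.9024; S(2,+2) = 31.5082
  k=3: S(3,-3) = 2.4485; S(3,-2) = 4.0813; S(3,-1) = 6.8031; S(3,+0) = 11.3400; S(3,+1) = 18.9024; S(3,+2) = 31.5082; S(3,+3) = 52.5204
Terminal payoffs V(N, j) = max(K - S_T, 0):
  V(3,-3) = 8.991510; V(3,-2) = 7.358656; V(3,-1) = 4.636880; V(3,+0) = 0.100000; V(3,+1) = 0.000000; V(3,+2) = 0.000000; V(3,+3) = 0.000000
Backward induction: V(k, j) = exp(-r*dt) * [p_u * V(k+1, j+1) + p_m * V(k+1, j) + p_d * V(k+1, j-1)]
  V(2,-2) = exp(-r*dt) * [p_u*4.636880 + p_m*7.358656 + p_d*8.991510] = 7.339372
  V(2,-1) = exp(-r*dt) * [p_u*0.100000 + p_m*4.636880 + p_d*7.358656] = 4.619978
  V(2,+0) = exp(-r*dt) * [p_u*0.000000 + p_m*0.100000 + p_d*4.636880] = 1.025788
  V(2,+1) = exp(-r*dt) * [p_u*0.000000 + p_m*0.000000 + p_d*0.100000] = 0.020687
  V(2,+2) = exp(-r*dt) * [p_u*0.000000 + p_m*0.000000 + p_d*0.000000] = 0.000000
  V(1,-1) = exp(-r*dt) * [p_u*1.025788 + p_m*4.619978 + p_d*7.339372] = 4.721200
  V(1,+0) = exp(-r*dt) * [p_u*0.020687 + p_m*1.025788 + p_d*4.619978] = 1.640852
  V(1,+1) = exp(-r*dt) * [p_u*0.000000 + p_m*0.020687 + p_d*1.025788] = 0.225974
  V(0,+0) = exp(-r*dt) * [p_u*0.225974 + p_m*1.640852 + p_d*4.721200] = 2.096840

Answer: Price = V(0,0) = 2.0968


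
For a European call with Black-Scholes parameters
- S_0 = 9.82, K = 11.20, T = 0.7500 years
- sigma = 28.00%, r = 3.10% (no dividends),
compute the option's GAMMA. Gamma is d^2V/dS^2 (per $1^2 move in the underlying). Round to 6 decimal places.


Answer: Gamma = 0.158911

Derivation:
d1 = -0.3251416331; d2 = -0.5676287461
phi(d1) = 0.3784024096; exp(-qT) = 1.0000000000; exp(-rT) = 0.9770181987
Gamma = exp(-qT) * phi(d1) / (S * sigma * sqrt(T)) = 1.0000000000 * 0.3784024096 / (9.8200 * 0.2800 * 0.8660254038) = 0.158911


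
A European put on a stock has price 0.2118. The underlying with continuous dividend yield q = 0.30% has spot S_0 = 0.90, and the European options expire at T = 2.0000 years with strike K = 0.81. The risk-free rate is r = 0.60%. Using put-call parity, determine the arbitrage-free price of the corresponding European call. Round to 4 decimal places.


Answer: Call price = 0.3061

Derivation:
Put-call parity: C - P = S_0 * exp(-qT) - K * exp(-rT).
S_0 * exp(-qT) = 0.9000 * 0.99401796 = 0.89461617
K * exp(-rT) = 0.8100 * 0.98807171 = 0.80033809
C = P + S*exp(-qT) - K*exp(-rT)
C = 0.2118 + 0.89461617 - 0.80033809 = 0.3061


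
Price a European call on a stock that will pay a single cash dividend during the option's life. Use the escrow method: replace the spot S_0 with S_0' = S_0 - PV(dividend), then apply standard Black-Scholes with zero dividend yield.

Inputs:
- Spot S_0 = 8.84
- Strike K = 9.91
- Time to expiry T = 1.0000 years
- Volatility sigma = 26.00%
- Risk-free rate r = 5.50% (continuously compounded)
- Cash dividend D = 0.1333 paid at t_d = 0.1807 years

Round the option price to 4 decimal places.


PV(D) = D * exp(-r * t_d) = 0.1333 * 0.99011072 = 0.13198176
S_0' = S_0 - PV(D) = 8.8400 - 0.13198176 = 8.70801824
d1 = (ln(S_0'/K) + (r + sigma^2/2)*T) / (sigma*sqrt(T)) = -0.15576965
d2 = d1 - sigma*sqrt(T) = -0.41576965
exp(-rT) = 0.94648515
N(d1) = 0.43810730; N(d2) = 0.33878928
C = S_0' * N(d1) - K * exp(-rT) * N(d2) = 8.70801824 * 0.43810730 - 9.9100 * 0.94648515 * 0.33878928 = 0.6373

Answer: Price = 0.6373
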